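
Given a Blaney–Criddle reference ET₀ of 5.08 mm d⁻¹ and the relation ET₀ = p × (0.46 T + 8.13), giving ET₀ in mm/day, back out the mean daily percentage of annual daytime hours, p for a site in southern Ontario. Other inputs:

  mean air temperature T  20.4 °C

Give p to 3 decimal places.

0.290

p = ET₀ / (0.46 T + 8.13) = 5.08 / (0.46 × 20.4 + 8.13) = 5.08 / 17.514 = 0.2901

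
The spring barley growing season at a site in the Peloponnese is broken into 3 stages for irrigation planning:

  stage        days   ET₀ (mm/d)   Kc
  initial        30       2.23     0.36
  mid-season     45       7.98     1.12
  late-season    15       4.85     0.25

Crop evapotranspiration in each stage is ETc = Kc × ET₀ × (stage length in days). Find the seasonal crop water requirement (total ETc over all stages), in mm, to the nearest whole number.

initial: 0.36 × 2.23 × 30 = 24.08 mm
mid-season: 1.12 × 7.98 × 45 = 402.19 mm
late-season: 0.25 × 4.85 × 15 = 18.19 mm
Seasonal total = 444.46 mm

444 mm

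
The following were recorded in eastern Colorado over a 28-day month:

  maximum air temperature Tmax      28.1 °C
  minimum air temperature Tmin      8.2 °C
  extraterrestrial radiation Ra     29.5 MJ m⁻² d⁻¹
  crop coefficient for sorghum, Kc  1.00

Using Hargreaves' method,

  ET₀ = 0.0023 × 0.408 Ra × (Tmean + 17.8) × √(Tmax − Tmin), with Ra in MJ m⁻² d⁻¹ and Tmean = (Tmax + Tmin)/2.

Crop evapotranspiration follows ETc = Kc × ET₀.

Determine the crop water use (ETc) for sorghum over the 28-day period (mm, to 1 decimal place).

124.3 mm

Tmean = (28.1 + 8.2)/2 = 18.15 °C
0.408 Ra = 0.408 × 29.5 = 12.0360 mm/d equivalent
ET₀ = 0.0023 × 12.0360 × (18.15 + 17.8) × √19.9 = 0.0023 × 12.0360 × 35.95 × 4.4609 = 4.4395 mm/d
ETc = Kc × ET₀ = 1.00 × 4.4395 = 4.4395 mm/d
Over 28 days: 4.4395 × 28 = 124.306 mm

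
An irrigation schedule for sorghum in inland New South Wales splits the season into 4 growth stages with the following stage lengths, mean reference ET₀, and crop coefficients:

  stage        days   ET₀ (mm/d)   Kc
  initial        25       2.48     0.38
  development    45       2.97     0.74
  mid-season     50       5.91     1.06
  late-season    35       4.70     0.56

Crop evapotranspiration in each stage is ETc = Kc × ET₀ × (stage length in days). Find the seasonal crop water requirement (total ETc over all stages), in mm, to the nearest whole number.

initial: 0.38 × 2.48 × 25 = 23.56 mm
development: 0.74 × 2.97 × 45 = 98.90 mm
mid-season: 1.06 × 5.91 × 50 = 313.23 mm
late-season: 0.56 × 4.70 × 35 = 92.12 mm
Seasonal total = 527.81 mm

528 mm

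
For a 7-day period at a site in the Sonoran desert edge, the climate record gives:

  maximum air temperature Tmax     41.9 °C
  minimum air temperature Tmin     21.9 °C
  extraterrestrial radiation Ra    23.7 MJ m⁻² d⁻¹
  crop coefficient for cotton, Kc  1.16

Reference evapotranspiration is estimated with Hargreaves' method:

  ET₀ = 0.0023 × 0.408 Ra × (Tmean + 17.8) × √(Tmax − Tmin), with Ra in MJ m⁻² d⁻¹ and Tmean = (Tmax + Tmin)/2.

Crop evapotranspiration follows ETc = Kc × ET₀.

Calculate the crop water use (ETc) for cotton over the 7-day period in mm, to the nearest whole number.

40 mm

Tmean = (41.9 + 21.9)/2 = 31.90 °C
0.408 Ra = 0.408 × 23.7 = 9.6696 mm/d equivalent
ET₀ = 0.0023 × 9.6696 × (31.90 + 17.8) × √20.0 = 0.0023 × 9.6696 × 49.70 × 4.4721 = 4.9432 mm/d
ETc = Kc × ET₀ = 1.16 × 4.9432 = 5.7341 mm/d
Over 7 days: 5.7341 × 7 = 40.139 mm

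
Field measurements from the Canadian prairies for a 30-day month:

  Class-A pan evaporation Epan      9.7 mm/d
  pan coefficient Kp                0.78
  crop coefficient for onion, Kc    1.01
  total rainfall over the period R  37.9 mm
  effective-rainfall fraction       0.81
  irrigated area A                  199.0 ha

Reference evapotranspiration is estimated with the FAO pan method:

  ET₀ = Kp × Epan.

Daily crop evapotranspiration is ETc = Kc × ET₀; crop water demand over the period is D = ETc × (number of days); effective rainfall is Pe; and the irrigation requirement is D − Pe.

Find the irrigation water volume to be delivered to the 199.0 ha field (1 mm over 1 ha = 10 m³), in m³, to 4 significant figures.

ET₀ = 0.78 × 9.7 = 7.5660 mm/d
ETc = Kc × ET₀ = 1.01 × 7.5660 = 7.6417 mm/d
Crop demand D = ETc × 30 d = 7.6417 × 30 = 229.251 mm
Pe = 0.81 × 37.9 = 30.699 mm
D − Pe = 229.251 − 30.699 = 198.552 mm
Volume = 198.552 mm × 199.0 ha × 10 = 395118.5 m³

395100 m³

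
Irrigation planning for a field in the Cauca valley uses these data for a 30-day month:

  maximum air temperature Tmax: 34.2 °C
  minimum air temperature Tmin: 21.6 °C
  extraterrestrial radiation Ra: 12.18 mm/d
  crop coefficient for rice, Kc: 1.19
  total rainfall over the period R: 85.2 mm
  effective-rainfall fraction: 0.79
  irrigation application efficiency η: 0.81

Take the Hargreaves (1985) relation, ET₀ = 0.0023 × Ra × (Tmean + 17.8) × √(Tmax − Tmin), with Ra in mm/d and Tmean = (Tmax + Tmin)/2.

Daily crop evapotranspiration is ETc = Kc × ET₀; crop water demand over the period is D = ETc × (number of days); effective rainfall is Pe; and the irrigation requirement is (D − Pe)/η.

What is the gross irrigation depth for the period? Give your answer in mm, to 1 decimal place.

117.2 mm

Tmean = (34.2 + 21.6)/2 = 27.90 °C
ET₀ = 0.0023 × 12.18 × (27.90 + 17.8) × √12.6 = 0.0023 × 12.18 × 45.70 × 3.5496 = 4.5443 mm/d
ETc = Kc × ET₀ = 1.19 × 4.5443 = 5.4077 mm/d
Crop demand D = ETc × 30 d = 5.4077 × 30 = 162.231 mm
Pe = 0.79 × 85.2 = 67.308 mm
D − Pe = 162.231 − 67.308 = 94.923 mm
Gross irrigation = 94.923 / 0.81 = 117.189 mm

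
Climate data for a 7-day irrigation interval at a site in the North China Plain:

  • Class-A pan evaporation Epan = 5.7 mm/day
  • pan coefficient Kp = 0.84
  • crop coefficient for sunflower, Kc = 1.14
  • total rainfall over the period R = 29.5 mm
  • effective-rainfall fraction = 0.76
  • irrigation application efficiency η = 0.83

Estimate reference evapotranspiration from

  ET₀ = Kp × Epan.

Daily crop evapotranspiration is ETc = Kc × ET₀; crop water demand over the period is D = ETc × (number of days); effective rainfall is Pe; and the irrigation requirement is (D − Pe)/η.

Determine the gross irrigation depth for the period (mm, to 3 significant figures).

19.0 mm

ET₀ = 0.84 × 5.7 = 4.7880 mm/d
ETc = Kc × ET₀ = 1.14 × 4.7880 = 5.4583 mm/d
Crop demand D = ETc × 7 d = 5.4583 × 7 = 38.208 mm
Pe = 0.76 × 29.5 = 22.420 mm
D − Pe = 38.208 − 22.420 = 15.788 mm
Gross irrigation = 15.788 / 0.83 = 19.022 mm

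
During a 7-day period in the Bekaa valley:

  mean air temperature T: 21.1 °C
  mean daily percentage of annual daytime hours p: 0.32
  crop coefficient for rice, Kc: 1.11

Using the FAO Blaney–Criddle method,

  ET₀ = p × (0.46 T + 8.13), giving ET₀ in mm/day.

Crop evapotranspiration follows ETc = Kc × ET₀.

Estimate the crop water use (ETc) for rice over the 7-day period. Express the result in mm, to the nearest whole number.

44 mm

ET₀ = 0.32 × (0.46 × 21.1 + 8.13) = 0.32 × 17.836 = 5.7075 mm/d
ETc = Kc × ET₀ = 1.11 × 5.7075 = 6.3353 mm/d
Over 7 days: 6.3353 × 7 = 44.347 mm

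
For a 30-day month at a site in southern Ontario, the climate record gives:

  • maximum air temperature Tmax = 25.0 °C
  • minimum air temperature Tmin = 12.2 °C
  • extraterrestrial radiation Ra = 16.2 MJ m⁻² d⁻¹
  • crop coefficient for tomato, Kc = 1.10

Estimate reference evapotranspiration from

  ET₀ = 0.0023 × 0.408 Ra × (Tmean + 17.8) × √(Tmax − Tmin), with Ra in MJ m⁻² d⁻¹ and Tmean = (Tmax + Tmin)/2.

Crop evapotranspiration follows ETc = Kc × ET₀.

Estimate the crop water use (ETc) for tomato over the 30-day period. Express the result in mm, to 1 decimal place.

Tmean = (25.0 + 12.2)/2 = 18.60 °C
0.408 Ra = 0.408 × 16.2 = 6.6096 mm/d equivalent
ET₀ = 0.0023 × 6.6096 × (18.60 + 17.8) × √12.8 = 0.0023 × 6.6096 × 36.40 × 3.5777 = 1.9797 mm/d
ETc = Kc × ET₀ = 1.10 × 1.9797 = 2.1777 mm/d
Over 30 days: 2.1777 × 30 = 65.331 mm

65.3 mm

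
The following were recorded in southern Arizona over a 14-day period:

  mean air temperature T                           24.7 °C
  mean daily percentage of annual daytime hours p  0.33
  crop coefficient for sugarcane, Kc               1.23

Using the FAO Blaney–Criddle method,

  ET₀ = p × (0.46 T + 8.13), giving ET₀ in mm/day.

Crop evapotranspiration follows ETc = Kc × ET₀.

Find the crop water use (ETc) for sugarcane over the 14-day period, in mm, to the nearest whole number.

ET₀ = 0.33 × (0.46 × 24.7 + 8.13) = 0.33 × 19.492 = 6.4324 mm/d
ETc = Kc × ET₀ = 1.23 × 6.4324 = 7.9119 mm/d
Over 14 days: 7.9119 × 14 = 110.767 mm

111 mm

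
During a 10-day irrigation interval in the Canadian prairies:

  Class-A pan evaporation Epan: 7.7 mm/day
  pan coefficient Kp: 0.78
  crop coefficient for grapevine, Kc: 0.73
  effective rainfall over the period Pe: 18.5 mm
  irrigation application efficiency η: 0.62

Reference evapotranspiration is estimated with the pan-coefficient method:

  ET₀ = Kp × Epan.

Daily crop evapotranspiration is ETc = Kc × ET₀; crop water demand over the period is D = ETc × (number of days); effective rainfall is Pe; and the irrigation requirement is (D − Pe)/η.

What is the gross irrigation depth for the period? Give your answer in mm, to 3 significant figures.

40.9 mm

ET₀ = 0.78 × 7.7 = 6.0060 mm/d
ETc = Kc × ET₀ = 0.73 × 6.0060 = 4.3844 mm/d
Crop demand D = ETc × 10 d = 4.3844 × 10 = 43.844 mm
D − Pe = 43.844 − 18.5 = 25.344 mm
Gross irrigation = 25.344 / 0.62 = 40.877 mm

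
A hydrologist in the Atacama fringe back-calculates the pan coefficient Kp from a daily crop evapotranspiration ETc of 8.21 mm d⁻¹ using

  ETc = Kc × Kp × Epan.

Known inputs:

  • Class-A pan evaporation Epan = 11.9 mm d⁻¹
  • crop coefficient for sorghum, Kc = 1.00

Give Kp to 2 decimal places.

ETc = Kc × Kp × Epan  ⇒  Kp = ETc / (Kc × Epan)
Kp = 8.21 / (1.00 × 11.9) = 8.21 / 11.900 = 0.6899

0.69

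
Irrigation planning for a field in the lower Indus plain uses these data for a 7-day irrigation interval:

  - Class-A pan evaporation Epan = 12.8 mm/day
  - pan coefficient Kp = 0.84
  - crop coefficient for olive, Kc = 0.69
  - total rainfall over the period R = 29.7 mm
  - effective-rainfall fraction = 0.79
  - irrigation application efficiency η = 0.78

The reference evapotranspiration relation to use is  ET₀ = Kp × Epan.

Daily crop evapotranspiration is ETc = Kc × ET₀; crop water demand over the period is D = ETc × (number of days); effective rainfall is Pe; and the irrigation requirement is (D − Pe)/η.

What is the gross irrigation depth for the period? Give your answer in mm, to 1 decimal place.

36.5 mm

ET₀ = 0.84 × 12.8 = 10.7520 mm/d
ETc = Kc × ET₀ = 0.69 × 10.7520 = 7.4189 mm/d
Crop demand D = ETc × 7 d = 7.4189 × 7 = 51.932 mm
Pe = 0.79 × 29.7 = 23.463 mm
D − Pe = 51.932 − 23.463 = 28.469 mm
Gross irrigation = 28.469 / 0.78 = 36.499 mm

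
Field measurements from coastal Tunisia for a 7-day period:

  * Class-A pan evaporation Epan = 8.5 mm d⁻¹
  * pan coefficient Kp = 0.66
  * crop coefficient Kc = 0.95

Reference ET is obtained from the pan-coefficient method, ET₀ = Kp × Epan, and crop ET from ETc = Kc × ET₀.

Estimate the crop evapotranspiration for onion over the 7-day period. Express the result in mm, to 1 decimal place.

ET₀ = 0.66 × 8.5 = 5.6100 mm/d
ETc = Kc × ET₀ = 0.95 × 5.6100 = 5.3295 mm/d
Over 7 days: 5.3295 × 7 = 37.307 mm

37.3 mm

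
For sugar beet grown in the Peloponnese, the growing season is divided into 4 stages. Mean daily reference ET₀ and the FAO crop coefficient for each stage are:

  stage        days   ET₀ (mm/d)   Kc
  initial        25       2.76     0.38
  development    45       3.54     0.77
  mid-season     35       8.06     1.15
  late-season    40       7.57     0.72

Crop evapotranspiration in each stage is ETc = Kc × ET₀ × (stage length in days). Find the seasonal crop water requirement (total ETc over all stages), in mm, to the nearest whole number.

691 mm

initial: 0.38 × 2.76 × 25 = 26.22 mm
development: 0.77 × 3.54 × 45 = 122.66 mm
mid-season: 1.15 × 8.06 × 35 = 324.42 mm
late-season: 0.72 × 7.57 × 40 = 218.02 mm
Seasonal total = 691.32 mm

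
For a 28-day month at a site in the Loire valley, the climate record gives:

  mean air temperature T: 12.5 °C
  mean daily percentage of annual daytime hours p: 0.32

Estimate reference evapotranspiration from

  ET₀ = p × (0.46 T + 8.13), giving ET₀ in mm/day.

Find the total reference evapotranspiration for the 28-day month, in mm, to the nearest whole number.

ET₀ = 0.32 × (0.46 × 12.5 + 8.13) = 0.32 × 13.880 = 4.4416 mm/d
Monthly total = 4.4416 × 28 = 124.365 mm

124 mm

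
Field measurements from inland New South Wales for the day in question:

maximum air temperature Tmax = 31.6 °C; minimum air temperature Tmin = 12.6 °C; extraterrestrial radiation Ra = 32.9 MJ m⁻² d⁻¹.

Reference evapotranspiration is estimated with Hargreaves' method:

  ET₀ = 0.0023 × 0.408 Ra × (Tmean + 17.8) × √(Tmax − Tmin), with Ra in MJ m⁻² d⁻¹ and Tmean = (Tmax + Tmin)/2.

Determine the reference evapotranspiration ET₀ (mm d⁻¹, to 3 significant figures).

Tmean = (31.6 + 12.6)/2 = 22.10 °C
0.408 Ra = 0.408 × 32.9 = 13.4232 mm/d equivalent
ET₀ = 0.0023 × 13.4232 × (22.10 + 17.8) × √19.0 = 0.0023 × 13.4232 × 39.90 × 4.3589 = 5.3695 mm/d

5.37 mm d⁻¹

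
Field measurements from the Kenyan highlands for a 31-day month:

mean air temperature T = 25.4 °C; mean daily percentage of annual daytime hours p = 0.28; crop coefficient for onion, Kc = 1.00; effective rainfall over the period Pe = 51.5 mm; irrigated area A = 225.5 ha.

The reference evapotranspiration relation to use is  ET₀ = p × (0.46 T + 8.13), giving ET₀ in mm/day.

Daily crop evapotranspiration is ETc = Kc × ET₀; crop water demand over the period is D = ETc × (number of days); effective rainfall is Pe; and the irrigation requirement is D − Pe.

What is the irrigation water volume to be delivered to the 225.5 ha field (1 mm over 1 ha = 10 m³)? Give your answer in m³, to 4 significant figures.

ET₀ = 0.28 × (0.46 × 25.4 + 8.13) = 0.28 × 19.814 = 5.5479 mm/d
ETc = Kc × ET₀ = 1.00 × 5.5479 = 5.5479 mm/d
Crop demand D = ETc × 31 d = 5.5479 × 31 = 171.985 mm
D − Pe = 171.985 − 51.5 = 120.485 mm
Volume = 120.485 mm × 225.5 ha × 10 = 271693.7 m³

271700 m³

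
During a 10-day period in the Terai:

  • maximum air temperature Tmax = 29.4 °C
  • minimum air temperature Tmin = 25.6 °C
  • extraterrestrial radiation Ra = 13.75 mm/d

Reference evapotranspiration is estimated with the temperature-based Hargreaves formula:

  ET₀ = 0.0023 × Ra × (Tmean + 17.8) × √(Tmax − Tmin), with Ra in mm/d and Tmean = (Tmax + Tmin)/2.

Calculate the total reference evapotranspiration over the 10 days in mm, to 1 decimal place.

Tmean = (29.4 + 25.6)/2 = 27.50 °C
ET₀ = 0.0023 × 13.75 × (27.50 + 17.8) × √3.8 = 0.0023 × 13.75 × 45.30 × 1.9494 = 2.7927 mm/d
Over 10 days: 2.7927 × 10 = 27.927 mm

27.9 mm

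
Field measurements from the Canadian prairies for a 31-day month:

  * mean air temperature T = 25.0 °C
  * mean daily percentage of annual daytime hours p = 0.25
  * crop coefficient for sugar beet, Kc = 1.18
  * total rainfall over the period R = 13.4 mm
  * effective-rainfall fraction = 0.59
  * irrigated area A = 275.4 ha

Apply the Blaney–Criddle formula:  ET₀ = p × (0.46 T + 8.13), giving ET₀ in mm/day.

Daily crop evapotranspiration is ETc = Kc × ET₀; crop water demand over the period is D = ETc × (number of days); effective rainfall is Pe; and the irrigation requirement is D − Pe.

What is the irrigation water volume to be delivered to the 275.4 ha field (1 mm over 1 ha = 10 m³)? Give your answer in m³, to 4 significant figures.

ET₀ = 0.25 × (0.46 × 25.0 + 8.13) = 0.25 × 19.630 = 4.9075 mm/d
ETc = Kc × ET₀ = 1.18 × 4.9075 = 5.7909 mm/d
Crop demand D = ETc × 31 d = 5.7909 × 31 = 179.518 mm
Pe = 0.59 × 13.4 = 7.906 mm
D − Pe = 179.518 − 7.906 = 171.612 mm
Volume = 171.612 mm × 275.4 ha × 10 = 472619.4 m³

472600 m³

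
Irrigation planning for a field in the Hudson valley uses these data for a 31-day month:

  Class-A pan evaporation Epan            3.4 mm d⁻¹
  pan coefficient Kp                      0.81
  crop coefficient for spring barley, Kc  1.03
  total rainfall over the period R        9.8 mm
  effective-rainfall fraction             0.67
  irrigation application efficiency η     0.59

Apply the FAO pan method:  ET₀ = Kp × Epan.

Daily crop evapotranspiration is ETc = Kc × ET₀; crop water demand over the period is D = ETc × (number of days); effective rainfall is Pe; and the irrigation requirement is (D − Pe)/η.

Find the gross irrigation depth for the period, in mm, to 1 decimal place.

137.9 mm

ET₀ = 0.81 × 3.4 = 2.7540 mm/d
ETc = Kc × ET₀ = 1.03 × 2.7540 = 2.8366 mm/d
Crop demand D = ETc × 31 d = 2.8366 × 31 = 87.935 mm
Pe = 0.67 × 9.8 = 6.566 mm
D − Pe = 87.935 − 6.566 = 81.369 mm
Gross irrigation = 81.369 / 0.59 = 137.914 mm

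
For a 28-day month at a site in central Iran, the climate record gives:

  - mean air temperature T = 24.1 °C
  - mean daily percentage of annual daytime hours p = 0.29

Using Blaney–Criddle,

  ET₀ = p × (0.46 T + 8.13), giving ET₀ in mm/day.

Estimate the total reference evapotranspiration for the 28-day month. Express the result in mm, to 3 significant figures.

ET₀ = 0.29 × (0.46 × 24.1 + 8.13) = 0.29 × 19.216 = 5.5726 mm/d
Monthly total = 5.5726 × 28 = 156.033 mm

156 mm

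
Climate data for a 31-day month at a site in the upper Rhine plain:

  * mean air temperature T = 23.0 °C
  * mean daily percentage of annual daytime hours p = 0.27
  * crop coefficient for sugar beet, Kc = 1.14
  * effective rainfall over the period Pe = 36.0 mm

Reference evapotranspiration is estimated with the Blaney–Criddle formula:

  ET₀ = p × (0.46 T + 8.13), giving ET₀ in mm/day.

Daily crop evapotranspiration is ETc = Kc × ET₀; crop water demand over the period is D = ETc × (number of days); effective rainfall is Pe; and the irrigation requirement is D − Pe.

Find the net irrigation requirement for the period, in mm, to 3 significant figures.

143 mm

ET₀ = 0.27 × (0.46 × 23.0 + 8.13) = 0.27 × 18.710 = 5.0517 mm/d
ETc = Kc × ET₀ = 1.14 × 5.0517 = 5.7589 mm/d
Crop demand D = ETc × 31 d = 5.7589 × 31 = 178.526 mm
D − Pe = 178.526 − 36.0 = 142.526 mm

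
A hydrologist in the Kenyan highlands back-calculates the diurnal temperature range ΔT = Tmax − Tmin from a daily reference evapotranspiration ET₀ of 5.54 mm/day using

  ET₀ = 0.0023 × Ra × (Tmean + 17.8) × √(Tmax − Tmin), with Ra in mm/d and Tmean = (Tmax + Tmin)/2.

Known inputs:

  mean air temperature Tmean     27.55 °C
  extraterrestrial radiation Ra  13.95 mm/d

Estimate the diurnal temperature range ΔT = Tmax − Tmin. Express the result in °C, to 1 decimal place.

14.5 °C

√ΔT = ET₀ / [0.0023 × Ra × (Tmean+17.8)] = 5.54 / (0.0023 × 13.95 × 45.35) = 3.8074
ΔT = 3.8074² = 14.496 °C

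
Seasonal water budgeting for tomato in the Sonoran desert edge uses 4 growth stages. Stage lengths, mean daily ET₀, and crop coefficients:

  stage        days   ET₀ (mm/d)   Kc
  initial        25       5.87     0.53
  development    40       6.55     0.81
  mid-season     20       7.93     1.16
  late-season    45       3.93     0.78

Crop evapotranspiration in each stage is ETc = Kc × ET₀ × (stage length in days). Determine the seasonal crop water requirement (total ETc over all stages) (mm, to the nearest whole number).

612 mm

initial: 0.53 × 5.87 × 25 = 77.78 mm
development: 0.81 × 6.55 × 40 = 212.22 mm
mid-season: 1.16 × 7.93 × 20 = 183.98 mm
late-season: 0.78 × 3.93 × 45 = 137.94 mm
Seasonal total = 611.92 mm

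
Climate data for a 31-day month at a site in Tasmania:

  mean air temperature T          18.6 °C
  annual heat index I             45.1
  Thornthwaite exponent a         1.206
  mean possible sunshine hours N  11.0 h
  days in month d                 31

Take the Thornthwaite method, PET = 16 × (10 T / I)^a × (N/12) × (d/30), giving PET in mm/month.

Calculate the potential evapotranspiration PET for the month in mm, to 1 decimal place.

10T/I = 10 × 18.6 / 45.1 = 4.1242
(10T/I)^a = 4.1242^1.206 = 5.5220
Uncorrected PET = 16 × 5.5220 = 88.352 mm
Correction = (N/12)(d/30) = (11.0/12)(31/30) = 0.9472
PET = 88.352 × 0.9472 = 83.687 mm/month

83.7 mm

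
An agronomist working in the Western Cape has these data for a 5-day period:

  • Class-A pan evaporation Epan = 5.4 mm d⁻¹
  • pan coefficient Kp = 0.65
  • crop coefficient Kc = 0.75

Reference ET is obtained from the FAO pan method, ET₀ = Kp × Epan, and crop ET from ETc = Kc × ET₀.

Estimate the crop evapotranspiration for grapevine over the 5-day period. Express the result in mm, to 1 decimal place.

13.2 mm

ET₀ = 0.65 × 5.4 = 3.5100 mm/d
ETc = Kc × ET₀ = 0.75 × 3.5100 = 2.6325 mm/d
Over 5 days: 2.6325 × 5 = 13.163 mm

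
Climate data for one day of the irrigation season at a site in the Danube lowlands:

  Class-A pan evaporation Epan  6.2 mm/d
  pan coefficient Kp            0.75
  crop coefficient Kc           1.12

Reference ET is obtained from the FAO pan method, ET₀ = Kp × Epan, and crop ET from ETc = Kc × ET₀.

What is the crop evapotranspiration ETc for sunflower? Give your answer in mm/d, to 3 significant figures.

5.21 mm/d

ET₀ = 0.75 × 6.2 = 4.6500 mm/d
ETc = Kc × ET₀ = 1.12 × 4.6500 = 5.2080 mm/d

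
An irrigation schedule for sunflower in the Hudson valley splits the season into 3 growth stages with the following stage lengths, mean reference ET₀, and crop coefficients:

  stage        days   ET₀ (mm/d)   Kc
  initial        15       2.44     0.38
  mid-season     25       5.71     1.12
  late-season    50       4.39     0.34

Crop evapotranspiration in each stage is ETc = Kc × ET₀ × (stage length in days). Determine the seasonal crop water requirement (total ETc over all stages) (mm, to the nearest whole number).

248 mm

initial: 0.38 × 2.44 × 15 = 13.91 mm
mid-season: 1.12 × 5.71 × 25 = 159.88 mm
late-season: 0.34 × 4.39 × 50 = 74.63 mm
Seasonal total = 248.42 mm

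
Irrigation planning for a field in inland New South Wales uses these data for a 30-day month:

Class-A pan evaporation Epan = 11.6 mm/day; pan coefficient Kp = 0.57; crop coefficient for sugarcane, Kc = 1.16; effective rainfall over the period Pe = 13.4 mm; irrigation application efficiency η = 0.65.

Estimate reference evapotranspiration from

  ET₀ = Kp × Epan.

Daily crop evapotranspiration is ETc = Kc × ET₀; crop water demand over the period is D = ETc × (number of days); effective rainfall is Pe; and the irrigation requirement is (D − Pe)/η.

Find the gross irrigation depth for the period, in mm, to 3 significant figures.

ET₀ = 0.57 × 11.6 = 6.6120 mm/d
ETc = Kc × ET₀ = 1.16 × 6.6120 = 7.6699 mm/d
Crop demand D = ETc × 30 d = 7.6699 × 30 = 230.097 mm
D − Pe = 230.097 − 13.4 = 216.697 mm
Gross irrigation = 216.697 / 0.65 = 333.380 mm

333 mm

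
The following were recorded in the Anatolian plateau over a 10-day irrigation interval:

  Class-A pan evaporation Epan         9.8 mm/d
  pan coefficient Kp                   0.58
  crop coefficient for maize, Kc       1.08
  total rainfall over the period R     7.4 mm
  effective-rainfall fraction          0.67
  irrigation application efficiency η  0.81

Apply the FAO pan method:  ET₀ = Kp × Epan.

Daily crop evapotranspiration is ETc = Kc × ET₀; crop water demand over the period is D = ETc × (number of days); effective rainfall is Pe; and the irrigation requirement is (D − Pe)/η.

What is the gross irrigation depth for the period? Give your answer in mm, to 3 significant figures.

ET₀ = 0.58 × 9.8 = 5.6840 mm/d
ETc = Kc × ET₀ = 1.08 × 5.6840 = 6.1387 mm/d
Crop demand D = ETc × 10 d = 6.1387 × 10 = 61.387 mm
Pe = 0.67 × 7.4 = 4.958 mm
D − Pe = 61.387 − 4.958 = 56.429 mm
Gross irrigation = 56.429 / 0.81 = 69.665 mm

69.7 mm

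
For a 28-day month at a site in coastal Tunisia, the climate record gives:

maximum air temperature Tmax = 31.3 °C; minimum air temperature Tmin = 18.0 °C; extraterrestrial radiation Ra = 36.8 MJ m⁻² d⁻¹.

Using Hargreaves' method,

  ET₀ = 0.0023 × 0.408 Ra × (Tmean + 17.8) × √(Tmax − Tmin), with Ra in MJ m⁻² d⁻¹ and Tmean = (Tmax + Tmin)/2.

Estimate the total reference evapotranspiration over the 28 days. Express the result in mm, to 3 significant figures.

150 mm

Tmean = (31.3 + 18.0)/2 = 24.65 °C
0.408 Ra = 0.408 × 36.8 = 15.0144 mm/d equivalent
ET₀ = 0.0023 × 15.0144 × (24.65 + 17.8) × √13.3 = 0.0023 × 15.0144 × 42.45 × 3.6469 = 5.3461 mm/d
Over 28 days: 5.3461 × 28 = 149.691 mm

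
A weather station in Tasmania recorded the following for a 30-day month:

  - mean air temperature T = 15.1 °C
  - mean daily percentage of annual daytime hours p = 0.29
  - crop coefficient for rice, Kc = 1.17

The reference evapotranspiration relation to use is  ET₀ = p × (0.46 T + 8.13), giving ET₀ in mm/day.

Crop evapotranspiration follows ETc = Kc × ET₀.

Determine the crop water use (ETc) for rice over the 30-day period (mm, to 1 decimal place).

153.5 mm

ET₀ = 0.29 × (0.46 × 15.1 + 8.13) = 0.29 × 15.076 = 4.3720 mm/d
ETc = Kc × ET₀ = 1.17 × 4.3720 = 5.1152 mm/d
Over 30 days: 5.1152 × 30 = 153.456 mm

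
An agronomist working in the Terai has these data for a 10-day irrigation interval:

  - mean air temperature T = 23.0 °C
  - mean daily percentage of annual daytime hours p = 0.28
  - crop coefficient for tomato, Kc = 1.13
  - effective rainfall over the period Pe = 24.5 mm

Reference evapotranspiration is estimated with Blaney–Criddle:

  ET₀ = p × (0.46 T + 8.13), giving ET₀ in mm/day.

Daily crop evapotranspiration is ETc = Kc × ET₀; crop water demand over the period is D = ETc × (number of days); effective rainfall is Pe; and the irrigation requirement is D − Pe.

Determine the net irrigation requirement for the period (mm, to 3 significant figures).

34.7 mm

ET₀ = 0.28 × (0.46 × 23.0 + 8.13) = 0.28 × 18.710 = 5.2388 mm/d
ETc = Kc × ET₀ = 1.13 × 5.2388 = 5.9198 mm/d
Crop demand D = ETc × 10 d = 5.9198 × 10 = 59.198 mm
D − Pe = 59.198 − 24.5 = 34.698 mm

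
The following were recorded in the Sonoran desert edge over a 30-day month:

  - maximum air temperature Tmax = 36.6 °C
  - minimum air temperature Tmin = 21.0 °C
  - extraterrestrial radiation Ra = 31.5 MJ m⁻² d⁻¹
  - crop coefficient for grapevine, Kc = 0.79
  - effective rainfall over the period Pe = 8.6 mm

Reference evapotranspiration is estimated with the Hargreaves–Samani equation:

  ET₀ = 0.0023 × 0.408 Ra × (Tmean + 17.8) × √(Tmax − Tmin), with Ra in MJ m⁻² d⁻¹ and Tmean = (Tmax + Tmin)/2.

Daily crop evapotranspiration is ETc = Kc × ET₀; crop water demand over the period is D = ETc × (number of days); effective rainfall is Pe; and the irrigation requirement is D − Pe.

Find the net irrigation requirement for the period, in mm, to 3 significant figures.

Tmean = (36.6 + 21.0)/2 = 28.80 °C
0.408 Ra = 0.408 × 31.5 = 12.8520 mm/d equivalent
ET₀ = 0.0023 × 12.8520 × (28.80 + 17.8) × √15.6 = 0.0023 × 12.8520 × 46.60 × 3.9497 = 5.4406 mm/d
ETc = Kc × ET₀ = 0.79 × 5.4406 = 4.2981 mm/d
Crop demand D = ETc × 30 d = 4.2981 × 30 = 128.943 mm
D − Pe = 128.943 − 8.6 = 120.343 mm

120 mm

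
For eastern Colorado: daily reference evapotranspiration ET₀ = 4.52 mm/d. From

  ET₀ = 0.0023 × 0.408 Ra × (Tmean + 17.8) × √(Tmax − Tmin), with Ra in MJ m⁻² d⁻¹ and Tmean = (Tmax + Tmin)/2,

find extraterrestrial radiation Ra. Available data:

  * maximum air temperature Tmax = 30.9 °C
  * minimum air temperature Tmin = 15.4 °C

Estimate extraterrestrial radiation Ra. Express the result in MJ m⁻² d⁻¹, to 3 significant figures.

29.9 MJ m⁻² d⁻¹

Tmean = (30.9+15.4)/2 = 23.15 °C; ΔT = 15.5
Ra = ET₀ / [0.0023 × 0.408 × (Tmean+17.8) × √ΔT]
   = 4.52 / (0.0023 × 0.408 × 40.95 × 3.9370) = 29.877 MJ m⁻² d⁻¹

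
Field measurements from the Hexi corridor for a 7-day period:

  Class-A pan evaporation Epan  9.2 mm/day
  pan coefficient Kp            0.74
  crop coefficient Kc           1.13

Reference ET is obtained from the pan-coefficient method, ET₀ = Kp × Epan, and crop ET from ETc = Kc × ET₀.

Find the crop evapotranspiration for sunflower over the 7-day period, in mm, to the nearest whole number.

ET₀ = 0.74 × 9.2 = 6.8080 mm/d
ETc = Kc × ET₀ = 1.13 × 6.8080 = 7.6930 mm/d
Over 7 days: 7.6930 × 7 = 53.851 mm

54 mm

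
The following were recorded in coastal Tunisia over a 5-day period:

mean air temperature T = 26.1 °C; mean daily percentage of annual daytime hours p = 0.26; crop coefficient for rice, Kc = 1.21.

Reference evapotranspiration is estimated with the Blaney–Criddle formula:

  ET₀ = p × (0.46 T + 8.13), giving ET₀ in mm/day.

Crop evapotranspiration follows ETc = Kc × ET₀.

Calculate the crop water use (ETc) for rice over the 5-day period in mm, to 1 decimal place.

31.7 mm

ET₀ = 0.26 × (0.46 × 26.1 + 8.13) = 0.26 × 20.136 = 5.2354 mm/d
ETc = Kc × ET₀ = 1.21 × 5.2354 = 6.3348 mm/d
Over 5 days: 6.3348 × 5 = 31.674 mm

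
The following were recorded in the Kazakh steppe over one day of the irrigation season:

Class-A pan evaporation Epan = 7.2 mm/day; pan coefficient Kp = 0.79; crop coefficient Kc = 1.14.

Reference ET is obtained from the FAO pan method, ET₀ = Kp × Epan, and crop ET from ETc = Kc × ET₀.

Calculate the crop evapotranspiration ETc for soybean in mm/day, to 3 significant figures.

6.48 mm/day

ET₀ = 0.79 × 7.2 = 5.6880 mm/d
ETc = Kc × ET₀ = 1.14 × 5.6880 = 6.4843 mm/d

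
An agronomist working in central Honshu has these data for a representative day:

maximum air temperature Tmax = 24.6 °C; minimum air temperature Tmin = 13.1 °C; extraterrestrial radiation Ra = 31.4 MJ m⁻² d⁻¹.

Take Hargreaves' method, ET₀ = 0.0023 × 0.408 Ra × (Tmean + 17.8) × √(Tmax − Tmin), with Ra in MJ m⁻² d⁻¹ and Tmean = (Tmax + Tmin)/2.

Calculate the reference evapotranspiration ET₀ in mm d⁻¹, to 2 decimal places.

3.66 mm d⁻¹

Tmean = (24.6 + 13.1)/2 = 18.85 °C
0.408 Ra = 0.408 × 31.4 = 12.8112 mm/d equivalent
ET₀ = 0.0023 × 12.8112 × (18.85 + 17.8) × √11.5 = 0.0023 × 12.8112 × 36.65 × 3.3912 = 3.6622 mm/d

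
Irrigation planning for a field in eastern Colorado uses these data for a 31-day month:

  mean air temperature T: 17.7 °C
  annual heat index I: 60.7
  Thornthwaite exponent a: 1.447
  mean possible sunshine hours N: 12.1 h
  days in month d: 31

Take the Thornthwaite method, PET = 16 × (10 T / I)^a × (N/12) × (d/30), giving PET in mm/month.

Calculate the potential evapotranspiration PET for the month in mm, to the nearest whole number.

78 mm

10T/I = 10 × 17.7 / 60.7 = 2.9160
(10T/I)^a = 2.9160^1.447 = 4.7049
Uncorrected PET = 16 × 4.7049 = 75.278 mm
Correction = (N/12)(d/30) = (12.1/12)(31/30) = 1.0419
PET = 75.278 × 1.0419 = 78.432 mm/month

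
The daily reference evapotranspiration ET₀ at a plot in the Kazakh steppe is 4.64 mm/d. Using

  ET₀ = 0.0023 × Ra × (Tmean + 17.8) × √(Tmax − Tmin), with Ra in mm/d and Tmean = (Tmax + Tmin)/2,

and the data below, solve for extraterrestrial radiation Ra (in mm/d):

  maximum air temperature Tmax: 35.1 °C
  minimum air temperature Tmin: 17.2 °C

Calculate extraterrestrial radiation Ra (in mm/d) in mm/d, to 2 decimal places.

10.85 mm/d

Tmean = 26.15 °C; √ΔT = 4.2308
Ra = ET₀ / [0.0023 × (Tmean+17.8) × √ΔT] = 4.64 / (0.0023 × 43.95 × 4.2308) = 10.849 mm/d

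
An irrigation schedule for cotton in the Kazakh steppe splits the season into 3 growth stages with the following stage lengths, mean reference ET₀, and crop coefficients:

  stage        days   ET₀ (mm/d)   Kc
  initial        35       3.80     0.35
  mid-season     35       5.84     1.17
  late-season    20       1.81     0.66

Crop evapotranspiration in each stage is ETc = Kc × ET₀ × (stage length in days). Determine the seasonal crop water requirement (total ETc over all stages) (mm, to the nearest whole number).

310 mm

initial: 0.35 × 3.80 × 35 = 46.55 mm
mid-season: 1.17 × 5.84 × 35 = 239.15 mm
late-season: 0.66 × 1.81 × 20 = 23.89 mm
Seasonal total = 309.59 mm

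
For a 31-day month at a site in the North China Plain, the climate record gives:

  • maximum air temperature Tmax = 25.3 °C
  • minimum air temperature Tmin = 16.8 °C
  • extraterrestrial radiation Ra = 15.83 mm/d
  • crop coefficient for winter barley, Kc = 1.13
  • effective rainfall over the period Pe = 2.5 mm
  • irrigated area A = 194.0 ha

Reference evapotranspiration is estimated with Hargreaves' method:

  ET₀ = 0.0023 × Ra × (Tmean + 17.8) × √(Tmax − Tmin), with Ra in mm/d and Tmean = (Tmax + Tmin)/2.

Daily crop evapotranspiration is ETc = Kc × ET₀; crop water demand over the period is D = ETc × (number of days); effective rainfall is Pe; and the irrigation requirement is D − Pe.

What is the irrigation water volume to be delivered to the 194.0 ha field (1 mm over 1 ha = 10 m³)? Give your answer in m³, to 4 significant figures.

Tmean = (25.3 + 16.8)/2 = 21.05 °C
ET₀ = 0.0023 × 15.83 × (21.05 + 17.8) × √8.5 = 0.0023 × 15.83 × 38.85 × 2.9155 = 4.1239 mm/d
ETc = Kc × ET₀ = 1.13 × 4.1239 = 4.6600 mm/d
Crop demand D = ETc × 31 d = 4.6600 × 31 = 144.460 mm
D − Pe = 144.460 − 2.5 = 141.960 mm
Volume = 141.960 mm × 194.0 ha × 10 = 275402.4 m³

275400 m³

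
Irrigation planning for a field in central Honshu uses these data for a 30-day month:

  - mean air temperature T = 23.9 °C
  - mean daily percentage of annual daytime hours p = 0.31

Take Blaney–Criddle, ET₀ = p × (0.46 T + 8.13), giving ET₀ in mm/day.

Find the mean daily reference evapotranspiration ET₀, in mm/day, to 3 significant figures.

5.93 mm/day

ET₀ = 0.31 × (0.46 × 23.9 + 8.13) = 0.31 × 19.124 = 5.9284 mm/d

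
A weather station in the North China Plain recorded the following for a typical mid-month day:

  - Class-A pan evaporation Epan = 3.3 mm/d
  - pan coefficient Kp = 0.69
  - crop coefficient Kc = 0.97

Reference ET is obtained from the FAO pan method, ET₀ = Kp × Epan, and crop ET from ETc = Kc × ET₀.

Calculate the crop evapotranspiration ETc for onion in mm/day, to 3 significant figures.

2.21 mm/day

ET₀ = 0.69 × 3.3 = 2.2770 mm/d
ETc = Kc × ET₀ = 0.97 × 2.2770 = 2.2087 mm/d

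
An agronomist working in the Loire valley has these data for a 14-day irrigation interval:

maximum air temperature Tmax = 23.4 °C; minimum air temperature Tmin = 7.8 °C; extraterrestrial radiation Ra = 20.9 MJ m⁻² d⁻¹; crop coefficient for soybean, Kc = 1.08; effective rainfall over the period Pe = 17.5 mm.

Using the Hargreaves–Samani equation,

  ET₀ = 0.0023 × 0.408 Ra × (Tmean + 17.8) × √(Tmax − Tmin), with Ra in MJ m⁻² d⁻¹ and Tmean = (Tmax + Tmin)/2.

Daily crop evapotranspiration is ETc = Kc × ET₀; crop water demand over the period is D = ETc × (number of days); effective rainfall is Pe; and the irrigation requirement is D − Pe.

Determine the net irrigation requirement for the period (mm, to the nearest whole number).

Tmean = (23.4 + 7.8)/2 = 15.60 °C
0.408 Ra = 0.408 × 20.9 = 8.5272 mm/d equivalent
ET₀ = 0.0023 × 8.5272 × (15.60 + 17.8) × √15.6 = 0.0023 × 8.5272 × 33.40 × 3.9497 = 2.5873 mm/d
ETc = Kc × ET₀ = 1.08 × 2.5873 = 2.7943 mm/d
Crop demand D = ETc × 14 d = 2.7943 × 14 = 39.120 mm
D − Pe = 39.120 − 17.5 = 21.620 mm

22 mm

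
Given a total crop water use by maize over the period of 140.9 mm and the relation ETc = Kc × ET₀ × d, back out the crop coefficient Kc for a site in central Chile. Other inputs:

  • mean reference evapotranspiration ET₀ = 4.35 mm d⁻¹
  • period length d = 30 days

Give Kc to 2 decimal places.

1.08

ETc = Kc × ET₀ × d  ⇒  Kc = ETc / (ET₀ × d)
Kc = 140.9 / (4.35 × 30) = 140.9 / 130.50 = 1.0797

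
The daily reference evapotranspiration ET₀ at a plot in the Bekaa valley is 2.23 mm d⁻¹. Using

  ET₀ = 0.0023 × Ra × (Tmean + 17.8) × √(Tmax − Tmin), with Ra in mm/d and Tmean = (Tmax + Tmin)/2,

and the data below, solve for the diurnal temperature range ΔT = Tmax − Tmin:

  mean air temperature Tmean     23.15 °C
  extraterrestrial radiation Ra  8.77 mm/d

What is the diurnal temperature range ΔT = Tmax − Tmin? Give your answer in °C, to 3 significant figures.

√ΔT = ET₀ / [0.0023 × Ra × (Tmean+17.8)] = 2.23 / (0.0023 × 8.77 × 40.95) = 2.6997
ΔT = 2.6997² = 7.288 °C

7.29 °C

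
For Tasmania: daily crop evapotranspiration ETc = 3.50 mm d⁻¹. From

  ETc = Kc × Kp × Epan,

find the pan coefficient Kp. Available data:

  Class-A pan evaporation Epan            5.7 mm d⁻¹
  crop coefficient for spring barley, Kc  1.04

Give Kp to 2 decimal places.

ETc = Kc × Kp × Epan  ⇒  Kp = ETc / (Kc × Epan)
Kp = 3.50 / (1.04 × 5.7) = 3.50 / 5.928 = 0.5904

0.59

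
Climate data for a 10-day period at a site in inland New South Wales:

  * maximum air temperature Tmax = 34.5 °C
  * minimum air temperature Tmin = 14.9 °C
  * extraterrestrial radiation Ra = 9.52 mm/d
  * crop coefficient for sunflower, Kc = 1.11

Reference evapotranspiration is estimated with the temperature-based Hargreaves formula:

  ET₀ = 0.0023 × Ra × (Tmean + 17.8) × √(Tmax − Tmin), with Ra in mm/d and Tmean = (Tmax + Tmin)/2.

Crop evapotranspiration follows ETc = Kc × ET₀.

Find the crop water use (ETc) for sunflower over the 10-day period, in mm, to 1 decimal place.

Tmean = (34.5 + 14.9)/2 = 24.70 °C
ET₀ = 0.0023 × 9.52 × (24.70 + 17.8) × √19.6 = 0.0023 × 9.52 × 42.50 × 4.4272 = 4.1199 mm/d
ETc = Kc × ET₀ = 1.11 × 4.1199 = 4.5731 mm/d
Over 10 days: 4.5731 × 10 = 45.731 mm

45.7 mm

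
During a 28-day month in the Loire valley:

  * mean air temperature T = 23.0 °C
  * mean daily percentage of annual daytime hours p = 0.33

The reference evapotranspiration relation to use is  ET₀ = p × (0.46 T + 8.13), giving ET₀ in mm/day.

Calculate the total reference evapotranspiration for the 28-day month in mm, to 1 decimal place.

172.9 mm

ET₀ = 0.33 × (0.46 × 23.0 + 8.13) = 0.33 × 18.710 = 6.1743 mm/d
Monthly total = 6.1743 × 28 = 172.880 mm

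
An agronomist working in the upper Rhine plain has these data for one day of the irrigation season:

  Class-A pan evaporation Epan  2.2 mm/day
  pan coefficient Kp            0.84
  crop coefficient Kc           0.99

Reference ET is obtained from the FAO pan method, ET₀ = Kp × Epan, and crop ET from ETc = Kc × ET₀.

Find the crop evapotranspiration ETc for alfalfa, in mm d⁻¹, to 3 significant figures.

ET₀ = 0.84 × 2.2 = 1.8480 mm/d
ETc = Kc × ET₀ = 0.99 × 1.8480 = 1.8295 mm/d

1.83 mm d⁻¹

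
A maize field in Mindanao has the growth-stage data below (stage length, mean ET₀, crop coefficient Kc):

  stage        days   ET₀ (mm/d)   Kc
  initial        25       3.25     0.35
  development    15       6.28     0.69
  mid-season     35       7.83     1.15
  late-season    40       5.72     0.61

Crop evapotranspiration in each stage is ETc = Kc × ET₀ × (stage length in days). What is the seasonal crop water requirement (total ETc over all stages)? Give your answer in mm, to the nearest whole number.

548 mm

initial: 0.35 × 3.25 × 25 = 28.44 mm
development: 0.69 × 6.28 × 15 = 65.00 mm
mid-season: 1.15 × 7.83 × 35 = 315.16 mm
late-season: 0.61 × 5.72 × 40 = 139.57 mm
Seasonal total = 548.17 mm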